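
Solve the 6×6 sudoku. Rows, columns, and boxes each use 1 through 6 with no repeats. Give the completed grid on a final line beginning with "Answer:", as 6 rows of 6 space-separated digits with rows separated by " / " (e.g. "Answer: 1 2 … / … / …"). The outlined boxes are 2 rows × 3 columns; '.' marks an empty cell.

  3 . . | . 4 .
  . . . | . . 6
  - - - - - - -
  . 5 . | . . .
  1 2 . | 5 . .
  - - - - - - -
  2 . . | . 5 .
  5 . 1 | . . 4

Step 1. [r3c4∈{1,2,3,4,6}] 4 has one home in col 4: r3c4, so r3c4=4.
Step 2. [r4c6∈{3}] nothing but 3 survives at r4c6. So r4c6=3.
Step 3. [r5c6∈{1}] r5c6 has the single candidate 1. So r5c6=1.
Step 4. [r2c3∈{2,4,5}] 5 has one home in row 2: r2c3 ⇒ r2c3=5.
Step 5. [r3c1∈{6}] only 6 remains possible at r3c1, so r3c1=6.
Step 6. [r1c3∈{2,6}] in col 3, 2 fits only at r1c3, so r1c3=2.
Step 7. [r5c3∈{3,4,6}] 6 has one home in col 3: r5c3 ⇒ r5c3=6.
Step 8. [r5c4∈{3}] r5c4's peers cover all but 3, so r5c4=3.
Step 9. [r1c4∈{1}] only 1 remains possible at r1c4 ⇒ r1c4=1.
Step 10. [r6c4∈{2,6}] across col 4, 6 lands solely at r6c4, so r6c4=6.
Step 11. [r6c5∈{2}] r6c5 is down to just 2. So r6c5=2.
Step 12. [r5c2∈{4}] r5c2 is down to just 4, so r5c2=4.
Step 13. [r2c1∈{4}] only 4 remains possible at r2c1. So r2c1=4.
Step 14. [r1c6∈{5}] only 5 remains possible at r1c6. So r1c6=5.
Step 15. [r6c2∈{3}] r6c2's peers cover all but 3, so r6c2=3.
Step 16. [r3c5∈{1}] nothing but 1 survives at r3c5, so r3c5=1.
Step 17. [r3c6∈{2}] r3c6 is down to just 2 ⇒ r3c6=2.
Step 18. [r3c3∈{3}] r3c3 is down to just 3, so r3c3=3.
Step 19. [r4c5∈{6}] r4c5's peers cover all but 6 ⇒ r4c5=6.
Step 20. [r2c4∈{2}] r2c4's peers cover all but 2, so r2c4=2.
Step 21. [r2c2∈{1}] only 1 remains possible at r2c2. So r2c2=1.
Step 22. [r2c5∈{3}] only 3 remains possible at r2c5, so r2c5=3.
Step 23. [r4c3∈{4}] nothing but 4 survives at r4c3 ⇒ r4c3=4.
Step 24. [r1c2∈{6}] only 6 remains possible at r1c2 ⇒ r1c2=6.

Answer: 3 6 2 1 4 5 / 4 1 5 2 3 6 / 6 5 3 4 1 2 / 1 2 4 5 6 3 / 2 4 6 3 5 1 / 5 3 1 6 2 4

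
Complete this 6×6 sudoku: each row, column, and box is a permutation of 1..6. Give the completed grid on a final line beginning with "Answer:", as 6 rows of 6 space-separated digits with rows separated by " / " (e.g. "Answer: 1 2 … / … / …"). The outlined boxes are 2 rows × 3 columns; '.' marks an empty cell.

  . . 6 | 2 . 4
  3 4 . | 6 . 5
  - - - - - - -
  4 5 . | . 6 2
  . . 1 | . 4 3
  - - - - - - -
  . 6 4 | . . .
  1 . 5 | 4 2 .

Step 1. [r5c4∈{1,3,5}] col 4 places 3 nowhere but r5c4. So r5c4=3.
Step 2. [r2c5∈{1}] r2c5's peers cover all but 1. So r2c5=1.
Step 3. [r4c1∈{2,6}] in row 4, 6 fits only at r4c1. So r4c1=6.
Step 4. [r1c2∈{1}] r1c2 has the single candidate 1. So r1c2=1.
Step 5. [r3c3∈{3}] only 3 remains possible at r3c3. So r3c3=3.
Step 6. [r1c5∈{3}] r1c5's peers cover all but 3. So r1c5=3.
Step 7. [r5c5∈{5}] r5c5 has the single candidate 5, so r5c5=5.
Step 8. [r6c2∈{3}] nothing but 3 survives at r6c2. So r6c2=3.
Step 9. [r3c4∈{1}] r3c4's peers cover all but 1 ⇒ r3c4=1.
Step 10. [r1c1∈{5}] only 5 remains possible at r1c1. So r1c1=5.
Step 11. [r6c6∈{6}] only 6 remains possible at r6c6, so r6c6=6.
Step 12. [r2c3∈{2}] r2c3 is down to just 2. So r2c3=2.
Step 13. [r5c6∈{1}] r5c6 is down to just 1 ⇒ r5c6=1.
Step 14. [r5c1∈{2}] nothing but 2 survives at r5c1 ⇒ r5c1=2.
Step 15. [r4c4∈{5}] r4c4 is down to just 5 ⇒ r4c4=5.
Step 16. [r4c2∈{2}] r4c2 is down to just 2 ⇒ r4c2=2.

Answer: 5 1 6 2 3 4 / 3 4 2 6 1 5 / 4 5 3 1 6 2 / 6 2 1 5 4 3 / 2 6 4 3 5 1 / 1 3 5 4 2 6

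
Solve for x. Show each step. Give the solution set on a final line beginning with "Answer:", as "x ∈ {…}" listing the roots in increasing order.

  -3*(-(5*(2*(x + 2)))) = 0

Step 1. [-3*(-(5*(2*(x + 2)))) = 0] divide by the outer -3, so div: -(5*(2*(x + 2))) = 0.
Step 2. [-(5*(2*(x + 2))) = 0] leading − — multiply by −1, so neg: 5*(2*(x + 2)) = 0.
Step 3. [5*(2*(x + 2)) = 0] 5 out front; divide by 5. So div: 2*(x + 2) = 0.
Step 4. [2*(x + 2) = 0] 2 out front; divide by 2 ⇒ div: x + 2 = 0.
Step 5. [x + 2 = 0] 2 comes off first (subtract 2) ⇒ sub: x = -2.

Answer: x ∈ {-2}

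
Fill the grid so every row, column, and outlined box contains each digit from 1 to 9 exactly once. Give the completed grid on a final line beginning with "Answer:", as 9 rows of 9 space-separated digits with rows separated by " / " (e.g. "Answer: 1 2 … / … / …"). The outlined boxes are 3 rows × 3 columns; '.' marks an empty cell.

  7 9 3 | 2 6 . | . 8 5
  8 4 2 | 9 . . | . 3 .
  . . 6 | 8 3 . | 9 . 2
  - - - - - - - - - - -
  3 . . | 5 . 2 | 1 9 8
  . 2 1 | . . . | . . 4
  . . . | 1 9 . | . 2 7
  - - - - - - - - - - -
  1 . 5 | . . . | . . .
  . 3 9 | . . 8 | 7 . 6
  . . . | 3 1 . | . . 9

Step 1. [r7c8∈{4}] r7c8 has the single candidate 4. So r7c8=4.
Step 2. [r5c8∈{5,6}] across col 8, 6 lands solely at r5c8. So r5c8=6.
Step 3. [r3c6∈{1,4,5,7}] across row 3, 4 lands solely at r3c6. So r3c6=4.
Step 4. [r6c6∈{3,6}] across box 5, 6 lands solely at r6c6 ⇒ r6c6=6.
Step 5. [r9c1∈{2,4,6}] in col 1, 6 fits only at r9c1, so r9c1=6.
Step 6. [r9c3∈{4,7,8}] in row 9, 4 fits only at r9c3 ⇒ r9c3=4.
Step 7. [r5c4∈{7}] r5c4 has the single candidate 7, so r5c4=7.
Step 8. [r9c7∈{2,5,8}] 2 has one home in row 9: r9c7, so r9c7=2.
Step 9. [r6c7∈{3,5}] in row 6, 3 fits only at r6c7. So r6c7=3.
Step 10. [r3c1∈{5}] only 5 remains possible at r3c1. So r3c1=5.
Step 11. [r9c2∈{7,8}] r9c2 is the only open cell in row 9 admitting 8, so r9c2=8.
Step 12. [r9c6∈{5,7}] r9c6 is the only open cell in row 9 admitting 7, so r9c6=7.
Step 13. [r8c5∈{2,4,5}] in box 8, 5 fits only at r8c5, so r8c5=5.
Step 14. [r2c9∈{1}] r2c9 is down to just 1 ⇒ r2c9=1.
Step 15. [r7c2∈{7}] nothing but 7 survives at r7c2, so r7c2=7.
Step 16. [r5c6∈{3}] r5c6's peers cover all but 3, so r5c6=3.
Step 17. [r7c9∈{3}] nothing but 3 survives at r7c9, so r7c9=3.
Step 18. [r2c6∈{5}] nothing but 5 survives at r2c6 ⇒ r2c6=5.
Step 19. [r5c7∈{5}] only 5 remains possible at r5c7 ⇒ r5c7=5.
Step 20. [r4c3∈{7}] r4c3 is down to just 7 ⇒ r4c3=7.
Step 21. [r3c2∈{1}] only 1 remains possible at r3c2. So r3c2=1.
Step 22. [r8c1∈{2}] r8c1 has the single candidate 2, so r8c1=2.
Step 23. [r7c4∈{6}] r7c4's peers cover all but 6. So r7c4=6.
Step 24. [r4c5∈{4}] nothing but 4 survives at r4c5 ⇒ r4c5=4.
Step 25. [r8c4∈{4}] r8c4 is down to just 4, so r8c4=4.
Step 26. [r7c5∈{2}] r7c5's peers cover all but 2. So r7c5=2.
Step 27. [r3c8∈{7}] nothing but 7 survives at r3c8, so r3c8=7.
Step 28. [r8c8∈{1}] r8c8 is down to just 1 ⇒ r8c8=1.
Step 29. [r6c1∈{4}] only 4 remains possible at r6c1, so r6c1=4.
Step 30. [r4c2∈{6}] nothing but 6 survives at r4c2, so r4c2=6.
Step 31. [r7c6∈{9}] only 9 remains possible at r7c6 ⇒ r7c6=9.
Step 32. [r9c8∈{5}] only 5 remains possible at r9c8. So r9c8=5.
Step 33. [r1c7∈{4}] nothing but 4 survives at r1c7, so r1c7=4.
Step 34. [r5c1∈{9}] r5c1 has the single candidate 9. So r5c1=9.
Step 35. [r5c5∈{8}] r5c5 is down to just 8 ⇒ r5c5=8.
Step 36. [r6c3∈{8}] r6c3 is down to just 8 ⇒ r6c3=8.
Step 37. [r7c7∈{8}] r7c7's peers cover all but 8 ⇒ r7c7=8.
Step 38. [r1c6∈{1}] r1c6 is down to just 1. So r1c6=1.
Step 39. [r6c2∈{5}] nothing but 5 survives at r6c2, so r6c2=5.
Step 40. [r2c5∈{7}] nothing but 7 survives at r2c5 ⇒ r2c5=7.
Step 41. [r2c7∈{6}] only 6 remains possible at r2c7. So r2c7=6.

Answer: 7 9 3 2 6 1 4 8 5 / 8 4 2 9 7 5 6 3 1 / 5 1 6 8 3 4 9 7 2 / 3 6 7 5 4 2 1 9 8 / 9 2 1 7 8 3 5 6 4 / 4 5 8 1 9 6 3 2 7 / 1 7 5 6 2 9 8 4 3 / 2 3 9 4 5 8 7 1 6 / 6 8 4 3 1 7 2 5 9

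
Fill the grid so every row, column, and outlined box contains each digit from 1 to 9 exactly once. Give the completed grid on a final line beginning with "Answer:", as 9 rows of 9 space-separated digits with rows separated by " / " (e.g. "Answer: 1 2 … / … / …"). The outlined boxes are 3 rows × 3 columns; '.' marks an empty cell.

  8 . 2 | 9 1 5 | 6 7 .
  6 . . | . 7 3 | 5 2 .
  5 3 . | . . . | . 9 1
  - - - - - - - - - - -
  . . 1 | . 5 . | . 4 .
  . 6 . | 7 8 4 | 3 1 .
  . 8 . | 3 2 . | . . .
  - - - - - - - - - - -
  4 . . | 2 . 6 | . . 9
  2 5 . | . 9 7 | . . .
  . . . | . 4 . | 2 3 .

Step 1. [r9c1∈{1,7,9}] 1 has one home in col 1: r9c1 ⇒ r9c1=1.
Step 2. [r7c2∈{7}] r7c2 is down to just 7 ⇒ r7c2=7.
Step 3. [r6c3∈{4,5,7,9}] 4 has one home in row 6: r6c3, so r6c3=4.
Step 4. [r9c6∈{8}] nothing but 8 survives at r9c6 ⇒ r9c6=8.
Step 5. [r4c6∈{9}] r4c6 has the single candidate 9 ⇒ r4c6=9.
Step 6. [r9c9∈{5,6,7}] r9c9 is the only open cell in row 9 admitting 7 ⇒ r9c9=7.
Step 7. [r8c3∈{3,6,8}] row 8 places 3 nowhere but r8c3. So r8c3=3.
Step 8. [r2c3∈{9}] r2c3 is down to just 9. So r2c3=9.
Step 9. [r6c7∈{7,9}] col 7 places 9 nowhere but r6c7. So r6c7=9.
Step 10. [r7c8∈{5,8}] across row 7, 5 lands solely at r7c8. So r7c8=5.
Step 11. [r8c8∈{6,8}] 8 has one home in col 8: r8c8, so r8c8=8.
Step 12. [r8c9∈{4,6}] in row 8, 6 fits only at r8c9 ⇒ r8c9=6.
Step 13. [r4c7∈{7,8}] in col 7, 7 fits only at r4c7. So r4c7=7.
Step 14. [r3c7∈{4,8}] across col 7, 8 lands solely at r3c7 ⇒ r3c7=8.
Step 15. [r2c9∈{4}] r2c9 is down to just 4 ⇒ r2c9=4.
Step 16. [r5c9∈{2,5}] in row 5, 2 fits only at r5c9 ⇒ r5c9=2.
Step 17. [r3c4∈{4,6}] in row 3, 4 fits only at r3c4 ⇒ r3c4=4.
Step 18. [r8c7∈{1,4}] in row 8, 4 fits only at r8c7, so r8c7=4.
Step 19. [r2c4∈{8}] r2c4's peers cover all but 8, so r2c4=8.
Step 20. [r4c4∈{6}] r4c4 has the single candidate 6, so r4c4=6.
Step 21. [r6c6∈{1}] r6c6 is down to just 1 ⇒ r6c6=1.
Step 22. [r4c9∈{8}] r4c9 has the single candidate 8. So r4c9=8.
Step 23. [r9c2∈{9}] only 9 remains possible at r9c2, so r9c2=9.
Step 24. [r3c6∈{2}] r3c6 has the single candidate 2, so r3c6=2.
Step 25. [r4c2∈{2}] r4c2 has the single candidate 2. So r4c2=2.
Step 26. [r9c3∈{6}] nothing but 6 survives at r9c3. So r9c3=6.
Step 27. [r6c9∈{5}] only 5 remains possible at r6c9, so r6c9=5.
Step 28. [r9c4∈{5}] nothing but 5 survives at r9c4, so r9c4=5.
Step 29. [r6c8∈{6}] r6c8 is down to just 6, so r6c8=6.
Step 30. [r2c2∈{1}] r2c2's peers cover all but 1 ⇒ r2c2=1.
Step 31. [r4c1∈{3}] r4c1 has the single candidate 3, so r4c1=3.
Step 32. [r6c1∈{7}] r6c1's peers cover all but 7. So r6c1=7.
Step 33. [r5c1∈{9}] only 9 remains possible at r5c1, so r5c1=9.
Step 34. [r1c2∈{4}] r1c2 is down to just 4. So r1c2=4.
Step 35. [r3c5∈{6}] only 6 remains possible at r3c5 ⇒ r3c5=6.
Step 36. [r8c4∈{1}] r8c4 is down to just 1 ⇒ r8c4=1.
Step 37. [r7c7∈{1}] r7c7 is down to just 1, so r7c7=1.
Step 38. [r3c3∈{7}] nothing but 7 survives at r3c3 ⇒ r3c3=7.
Step 39. [r7c3∈{8}] nothing but 8 survives at r7c3. So r7c3=8.
Step 40. [r7c5∈{3}] r7c5 is down to just 3. So r7c5=3.
Step 41. [r1c9∈{3}] nothing but 3 survives at r1c9 ⇒ r1c9=3.
Step 42. [r5c3∈{5}] r5c3's peers cover all but 5 ⇒ r5c3=5.

Answer: 8 4 2 9 1 5 6 7 3 / 6 1 9 8 7 3 5 2 4 / 5 3 7 4 6 2 8 9 1 / 3 2 1 6 5 9 7 4 8 / 9 6 5 7 8 4 3 1 2 / 7 8 4 3 2 1 9 6 5 / 4 7 8 2 3 6 1 5 9 / 2 5 3 1 9 7 4 8 6 / 1 9 6 5 4 8 2 3 7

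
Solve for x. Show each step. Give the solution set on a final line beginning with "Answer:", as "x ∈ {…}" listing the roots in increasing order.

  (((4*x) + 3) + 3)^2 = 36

Step 1. [(((4*x) + 3) + 3)^2 = 36] LHS squared, RHS 36 ≥ 0: apply √ (±) ⇒ sqrt: ((4*x) + 3) + 3 = 6 or -6.
Step 2. [((4*x) + 3) + 3 = 6 or -6] subtract 3: x sits inside (… + 3), so sub: (4*x) + 3 = 3 or -9.
Step 3. [(4*x) + 3 = 3 or -9] 3 comes off first (subtract 3) ⇒ sub: 4*x = 0 or -12.
Step 4. [4*x = 0 or -12] leading coefficient 4: divide by 4, so div: x = 0 or -3.

Answer: x ∈ {-3, 0}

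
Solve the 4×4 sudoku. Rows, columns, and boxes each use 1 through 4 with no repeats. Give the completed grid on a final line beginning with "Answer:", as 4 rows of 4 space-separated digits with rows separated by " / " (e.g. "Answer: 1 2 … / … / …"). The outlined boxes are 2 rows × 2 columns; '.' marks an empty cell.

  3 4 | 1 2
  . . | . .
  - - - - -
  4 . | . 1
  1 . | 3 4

Step 1. [r4c2∈{2}] nothing but 2 survives at r4c2. So r4c2=2.
Step 2. [r2c3∈{4}] nothing but 4 survives at r2c3 ⇒ r2c3=4.
Step 3. [r2c2∈{1}] r2c2 is down to just 1 ⇒ r2c2=1.
Step 4. [r2c4∈{3}] r2c4 is down to just 3 ⇒ r2c4=3.
Step 5. [r3c3∈{2}] r3c3's peers cover all but 2. So r3c3=2.
Step 6. [r2c1∈{2}] r2c1 is down to just 2 ⇒ r2c1=2.
Step 7. [r3c2∈{3}] only 3 remains possible at r3c2 ⇒ r3c2=3.

Answer: 3 4 1 2 / 2 1 4 3 / 4 3 2 1 / 1 2 3 4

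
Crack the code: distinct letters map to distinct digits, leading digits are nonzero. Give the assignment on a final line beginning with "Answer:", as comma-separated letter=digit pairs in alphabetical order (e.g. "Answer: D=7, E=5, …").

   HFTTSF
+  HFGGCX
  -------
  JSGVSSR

Step 1. [col 1: F + X ≡ R (mod 10)] several values work for F in column 1 (F + X ≡ R (mod 10), carry-in 0); try F=7, so F=7.
Step 2. [col 1: F + X ≡ R (mod 10)] column 1 (F + X ≡ R (mod 10), carry-in 0) doesn't pin X yet; pick X=2 and continue, so X=2.
Step 3. [J] adding two 6-digit numbers gives at most 6+1 digits, and here it does — J is that final carry and must be 1, so J=1.
Step 4. [col 1: F + X ≡ R (mod 10)] column 1: given F=7, X=2, carry-in 0, and digits 1,2,7 already taken and all letters distinct, F+X≡R (mod 10) forces R=9. So R=9.
Step 5. [col 2: S + C ≡ S (mod 10)] from column 2 (nothing yet, carry-in 0, digits 1,2,7,9 already taken and all letters distinct): C must equal 0 ⇒ C=0.
Step 6. [col 2: S + C ≡ S (mod 10)] S=3 is one option consistent with column 2 (S + C ≡ S (mod 10), carry-in 0) — take it, so S=3.
Step 7. [col 3: T + G ≡ S (mod 10)] several values work for T in column 3 (T + G ≡ S (mod 10), carry-in 0); try T=8, so T=8.
Step 8. [col 3: T + G ≡ S (mod 10)] in column 3 we have T+G≡S with carry-in 0; given T=8, S=3 and digits 0,1,2,3,7,8,9 already taken and all letters distinct, that pins G to 5 ⇒ G=5.
Step 9. [col 4: T + G ≡ V (mod 10)] column 4: given T=8, G=5, carry-in 1, and digits 0,1,2,3,5,7,8,9 already taken and all letters distinct, T+G≡V (mod 10) forces V=4 ⇒ V=4.
Step 10. [col 6: H + H ≡ S (mod 10)] from column 6 (S=3, carry-in 1, digits 0,1,2,3,4,5,7,8,9 already taken and all letters distinct): H must equal 6 ⇒ H=6.

Answer: C=0, F=7, G=5, H=6, J=1, R=9, S=3, T=8, V=4, X=2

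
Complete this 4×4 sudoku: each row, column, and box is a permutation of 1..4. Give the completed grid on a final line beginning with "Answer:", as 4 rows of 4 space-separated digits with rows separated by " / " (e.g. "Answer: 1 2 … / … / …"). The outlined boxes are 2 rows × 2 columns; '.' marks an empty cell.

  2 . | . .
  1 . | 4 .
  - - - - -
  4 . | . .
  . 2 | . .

Step 1. [r4c1∈{3}] r4c1 has the single candidate 3 ⇒ r4c1=3.
Step 2. [r4c3∈{1}] r4c3 has the single candidate 1 ⇒ r4c3=1.
Step 3. [r1c3∈{3}] only 3 remains possible at r1c3. So r1c3=3.
Step 4. [r3c3∈{2}] nothing but 2 survives at r3c3. So r3c3=2.
Step 5. [r1c4∈{1}] r1c4 has the single candidate 1, so r1c4=1.
Step 6. [r3c2∈{1}] nothing but 1 survives at r3c2, so r3c2=1.
Step 7. [r3c4∈{3}] only 3 remains possible at r3c4 ⇒ r3c4=3.
Step 8. [r2c4∈{2}] r2c4 has the single candidate 2 ⇒ r2c4=2.
Step 9. [r4c4∈{4}] r4c4 has the single candidate 4. So r4c4=4.
Step 10. [r1c2∈{4}] r1c2 is down to just 4 ⇒ r1c2=4.
Step 11. [r2c2∈{3}] only 3 remains possible at r2c2, so r2c2=3.

Answer: 2 4 3 1 / 1 3 4 2 / 4 1 2 3 / 3 2 1 4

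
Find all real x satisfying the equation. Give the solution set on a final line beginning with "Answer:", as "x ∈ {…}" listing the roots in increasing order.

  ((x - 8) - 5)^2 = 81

Step 1. [((x - 8) - 5)^2 = 81] 81 ≥ 0, LHS is (·)² — take ±√ ⇒ sqrt: (x - 8) - 5 = 9 or -9.
Step 2. [(x - 8) - 5 = 9 or -9] peel the -5: add 5 from each side. So sub: x - 8 = 14 or -4.
Step 3. [x - 8 = 14 or -4] the outer -8 inverts by adding 8 ⇒ sub: x = 22 or 4.

Answer: x ∈ {4, 22}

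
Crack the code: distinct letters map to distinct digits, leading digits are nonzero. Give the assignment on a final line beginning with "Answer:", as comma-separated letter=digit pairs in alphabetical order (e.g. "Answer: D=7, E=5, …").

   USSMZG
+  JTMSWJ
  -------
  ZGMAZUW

Step 1. [Z] Z is the leading digit of a 7-digit sum of two 6-digit numbers; the final carry is exactly 1. So Z=1.
Step 2. [col 1: G + J ≡ W (mod 10)] column 1 (G + J ≡ W (mod 10), carry-in 0) doesn't pin G yet; pick G=6 and continue ⇒ G=6.
Step 3. [col 1: G + J ≡ W (mod 10)] several values work for J in column 1 (G + J ≡ W (mod 10), carry-in 0); try J=9, so J=9.
Step 4. [col 1: G + J ≡ W (mod 10)] from column 1 (G=6, J=9, carry-in 0, digits 1,6,9 already taken and all letters distinct): W must equal 5 ⇒ W=5.
Step 5. [col 2: Z + W ≡ U (mod 10)] in column 2 we have Z+W≡U with carry-in 1; given Z=1, W=5 and digits 1,5,6,9 already taken and all letters distinct, that pins U to 7, so U=7.
Step 6. [col 3: M + S ≡ Z (mod 10)] no forcing yet in column 3 (carry-in 0); S=3 is free and consistent — try it, so S=3.
Step 7. [col 3: M + S ≡ Z (mod 10)] column 3 reads M+S+carry(0)=Z with S=3, Z=1; with digits 1,3,5,6,7,9 already taken and all letters distinct, the only value for M is 8. So M=8.
Step 8. [col 4: S + M ≡ A (mod 10)] column 4 reads S+M+carry(1)=A with S=3, M=8; with digits 1,3,5,6,7,8,9 already taken and all letters distinct, the only value for A is 2. So A=2.
Step 9. [col 5: S + T ≡ M (mod 10)] in column 5 we have S+T≡M with carry-in 1; given S=3, M=8 and digits 1,2,3,5,6,7,8,9 already taken and all letters distinct, that pins T to 4, so T=4.

Answer: A=2, G=6, J=9, M=8, S=3, T=4, U=7, W=5, Z=1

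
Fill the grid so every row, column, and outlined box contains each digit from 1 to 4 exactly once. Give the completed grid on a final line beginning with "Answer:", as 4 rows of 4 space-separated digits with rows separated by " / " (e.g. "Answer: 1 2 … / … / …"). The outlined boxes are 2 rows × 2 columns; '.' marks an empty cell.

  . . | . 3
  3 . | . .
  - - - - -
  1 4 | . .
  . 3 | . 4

Step 1. [r2c4∈{1,2}] r2c4 is the only open cell in col 4 admitting 1 ⇒ r2c4=1.
Step 2. [r2c2∈{2}] r2c2 has the single candidate 2 ⇒ r2c2=2.
Step 3. [r1c3∈{2,4}] r1c3 is the only open cell in row 1 admitting 2, so r1c3=2.
Step 4. [r3c3∈{3}] r3c3 is down to just 3, so r3c3=3.
Step 5. [r2c3∈{4}] r2c3's peers cover all but 4, so r2c3=4.
Step 6. [r4c1∈{2}] r4c1's peers cover all but 2. So r4c1=2.
Step 7. [r4c3∈{1}] r4c3's peers cover all but 1, so r4c3=1.
Step 8. [r3c4∈{2}] r3c4 is down to just 2. So r3c4=2.
Step 9. [r1c2∈{1}] r1c2 has the single candidate 1 ⇒ r1c2=1.
Step 10. [r1c1∈{4}] r1c1 has the single candidate 4 ⇒ r1c1=4.

Answer: 4 1 2 3 / 3 2 4 1 / 1 4 3 2 / 2 3 1 4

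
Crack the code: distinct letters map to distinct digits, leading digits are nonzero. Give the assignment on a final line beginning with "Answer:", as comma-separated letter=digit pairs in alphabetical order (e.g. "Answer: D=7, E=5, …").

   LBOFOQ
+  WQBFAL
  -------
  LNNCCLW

Step 1. [col 1: Q + L ≡ W (mod 10)] several values work for L in column 1 (Q + L ≡ W (mod 10), carry-in 0); try L=1. So L=1.
Step 2. [col 1: Q + L ≡ W (mod 10)] no forcing yet in column 1 (carry-in 0); W=8 is free and consistent — try it. So W=8.
Step 3. [col 1: Q + L ≡ W (mod 10)] in column 1 we have Q+L≡W with carry-in 0; given L=1, W=8 and digits 1,8 already taken and all letters distinct, that pins Q to 7 ⇒ Q=7.
Step 4. [col 2: O + A ≡ L (mod 10)] column 2 (O + A ≡ L (mod 10), carry-in 0) doesn't pin A yet; pick A=5 and continue. So A=5.
Step 5. [col 2: O + A ≡ L (mod 10)] in column 2 we have O+A≡L with carry-in 0; given A=5, L=1 and digits 1,5,7,8 already taken and all letters distinct, that pins O to 6, so O=6.
Step 6. [col 3: F + F ≡ C (mod 10)] in column 3 we have F+F≡C with carry-in 1; given nothing yet and digits 1,5,6,7,8 already taken and all letters distinct, that pins C to 9 ⇒ C=9.
Step 7. [col 3: F + F ≡ C (mod 10)] column 3 reads F+F+carry(1)=C with C=9; with digits 1,5,6,7,8,9 already taken and all letters distinct, the only value for F is 4, so F=4.
Step 8. [col 4: O + B ≡ C (mod 10)] column 4 reads O+B+carry(0)=C with O=6, C=9; with digits 1,4,5,6,7,8,9 already taken and all letters distinct, the only value for B is 3 ⇒ B=3.
Step 9. [col 5: B + Q ≡ N (mod 10)] column 5 reads B+Q+carry(0)=N with B=3, Q=7; with digits 1,3,4,5,6,7,8,9 already taken and all letters distinct, the only value for N is 0, so N=0.

Answer: A=5, B=3, C=9, F=4, L=1, N=0, O=6, Q=7, W=8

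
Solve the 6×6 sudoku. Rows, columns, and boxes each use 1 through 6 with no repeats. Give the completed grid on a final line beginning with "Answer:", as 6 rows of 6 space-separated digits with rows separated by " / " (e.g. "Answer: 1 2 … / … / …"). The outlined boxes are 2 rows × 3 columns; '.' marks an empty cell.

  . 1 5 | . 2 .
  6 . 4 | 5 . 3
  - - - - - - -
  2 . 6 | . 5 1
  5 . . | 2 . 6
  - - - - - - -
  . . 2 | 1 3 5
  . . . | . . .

Step 1. [r4c5∈{4}] only 4 remains possible at r4c5, so r4c5=4.
Step 2. [r3c2∈{3,4}] r3c2 is the only open cell in row 3 admitting 4. So r3c2=4.
Step 3. [r6c1∈{1,3,4}] across col 1, 1 lands solely at r6c1 ⇒ r6c1=1.
Step 4. [r1c6∈{4}] r1c6 has the single candidate 4. So r1c6=4.
Step 5. [r6c5∈{6}] r6c5 is down to just 6, so r6c5=6.
Step 6. [r6c3∈{3}] r6c3 has the single candidate 3 ⇒ r6c3=3.
Step 7. [r6c4∈{4}] r6c4 has the single candidate 4, so r6c4=4.
Step 8. [r4c2∈{3}] r4c2 is down to just 3, so r4c2=3.
Step 9. [r5c1∈{4}] r5c1 is down to just 4, so r5c1=4.
Step 10. [r4c3∈{1}] nothing but 1 survives at r4c3 ⇒ r4c3=1.
Step 11. [r6c6∈{2}] r6c6 has the single candidate 2. So r6c6=2.
Step 12. [r3c4∈{3}] r3c4 is down to just 3. So r3c4=3.
Step 13. [r1c1∈{3}] only 3 remains possible at r1c1. So r1c1=3.
Step 14. [r1c4∈{6}] only 6 remains possible at r1c4, so r1c4=6.
Step 15. [r2c2∈{2}] r2c2 has the single candidate 2, so r2c2=2.
Step 16. [r2c5∈{1}] r2c5 is down to just 1, so r2c5=1.
Step 17. [r5c2∈{6}] r5c2's peers cover all but 6 ⇒ r5c2=6.
Step 18. [r6c2∈{5}] r6c2's peers cover all but 5, so r6c2=5.

Answer: 3 1 5 6 2 4 / 6 2 4 5 1 3 / 2 4 6 3 5 1 / 5 3 1 2 4 6 / 4 6 2 1 3 5 / 1 5 3 4 6 2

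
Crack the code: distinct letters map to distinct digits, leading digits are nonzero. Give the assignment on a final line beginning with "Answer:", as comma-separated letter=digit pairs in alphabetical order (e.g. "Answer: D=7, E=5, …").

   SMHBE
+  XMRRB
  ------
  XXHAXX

Step 1. [col 1: E + B ≡ X (mod 10)] no forcing yet in column 1 (carry-in 0); E=5 is free and consistent — try it. So E=5.
Step 2. [col 1: E + B ≡ X (mod 10)] column 1 (E + B ≡ X (mod 10), carry-in 0) doesn't pin B yet; pick B=6 and continue ⇒ B=6.
Step 3. [col 1: E + B ≡ X (mod 10)] in column 1 we have E+B≡X with carry-in 0; given E=5, B=6 and digits 5,6 already taken and all letters distinct, that pins X to 1 ⇒ X=1.
Step 4. [col 2: B + R ≡ X (mod 10)] from column 2 (B=6, X=1, carry-in 1, digits 1,5,6 already taken and all letters distinct): R must equal 4, so R=4.
Step 5. [col 3: H + R ≡ A (mod 10)] A=2 is one option consistent with column 3 (H + R ≡ A (mod 10), carry-in 1) — take it ⇒ A=2.
Step 6. [col 3: H + R ≡ A (mod 10)] column 3: given R=4, A=2, carry-in 1, and digits 1,2,4,5,6 already taken and all letters distinct, H+R≡A (mod 10) forces H=7 ⇒ H=7.
Step 7. [col 4: M + M ≡ H (mod 10)] column 4 (M + M ≡ H (mod 10), carry-in 1) doesn't pin M yet; pick M=8 and continue, so M=8.
Step 8. [col 5: S + X ≡ X (mod 10)] from column 5 (X=1, carry-in 1, digits 1,2,4,5,6,7,8 already taken and all letters distinct): S must equal 9, so S=9.

Answer: A=2, B=6, E=5, H=7, M=8, R=4, S=9, X=1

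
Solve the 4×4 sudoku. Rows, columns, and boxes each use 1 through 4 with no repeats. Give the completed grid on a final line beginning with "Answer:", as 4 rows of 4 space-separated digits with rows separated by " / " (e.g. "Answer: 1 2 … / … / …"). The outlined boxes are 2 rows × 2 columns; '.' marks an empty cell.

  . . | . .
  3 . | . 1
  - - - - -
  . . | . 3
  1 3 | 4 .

Step 1. [r2c2∈{2,4}] 4 has one home in row 2: r2c2. So r2c2=4.
Step 2. [r1c1∈{2}] nothing but 2 survives at r1c1. So r1c1=2.
Step 3. [r3c2∈{2}] r3c2's peers cover all but 2, so r3c2=2.
Step 4. [r1c4∈{4}] only 4 remains possible at r1c4 ⇒ r1c4=4.
Step 5. [r3c1∈{4}] r3c1 is down to just 4 ⇒ r3c1=4.
Step 6. [r1c2∈{1}] only 1 remains possible at r1c2 ⇒ r1c2=1.
Step 7. [r1c3∈{3}] r1c3 has the single candidate 3, so r1c3=3.
Step 8. [r4c4∈{2}] r4c4 has the single candidate 2 ⇒ r4c4=2.
Step 9. [r2c3∈{2}] only 2 remains possible at r2c3. So r2c3=2.
Step 10. [r3c3∈{1}] only 1 remains possible at r3c3, so r3c3=1.

Answer: 2 1 3 4 / 3 4 2 1 / 4 2 1 3 / 1 3 4 2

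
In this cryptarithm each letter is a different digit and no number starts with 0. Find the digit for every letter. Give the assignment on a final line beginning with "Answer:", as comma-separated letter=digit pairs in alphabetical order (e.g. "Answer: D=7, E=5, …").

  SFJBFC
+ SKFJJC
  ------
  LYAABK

Step 1. [col 1: C + C ≡ K (mod 10)] no forcing yet in column 1 (carry-in 0); C=7 is free and consistent — try it, so C=7.
Step 2. [col 1: C + C ≡ K (mod 10)] in column 1 we have C+C≡K with carry-in 0; given C=7 and digits 7 already taken and all letters distinct, that pins K to 4 ⇒ K=4.
Step 3. [col 2: F + J ≡ B (mod 10)] no forcing yet in column 2 (carry-in 1); B=0 is free and consistent — try it. So B=0.
Step 4. [col 2: F + J ≡ B (mod 10)] no forcing yet in column 2 (carry-in 1); F=1 is free and consistent — try it. So F=1.
Step 5. [col 2: F + J ≡ B (mod 10)] column 2 reads F+J+carry(1)=B with F=1, B=0; with digits 0,1,4,7 already taken and all letters distinct, the only value for J is 8. So J=8.
Step 6. [col 3: B + J ≡ A (mod 10)] in column 3 we have B+J≡A with carry-in 1; given B=0, J=8 and digits 0,1,4,7,8 already taken and all letters distinct, that pins A to 9, so A=9.
Step 7. [col 5: F + K ≡ Y (mod 10)] column 5: given F=1, K=4, carry-in 0, and digits 0,1,4,7,8,9 already taken and all letters distinct, F+K≡Y (mod 10) forces Y=5. So Y=5.
Step 8. [col 6: S + S ≡ L (mod 10)] several values work for S in column 6 (S + S ≡ L (mod 10), carry-in 0); try S=3, so S=3.
Step 9. [col 6: S + S ≡ L (mod 10)] column 6: given S=3, carry-in 0, and digits 0,1,3,4,5,7,8,9 already taken and all letters distinct, S+S≡L (mod 10) forces L=6. So L=6.

Answer: A=9, B=0, C=7, F=1, J=8, K=4, L=6, S=3, Y=5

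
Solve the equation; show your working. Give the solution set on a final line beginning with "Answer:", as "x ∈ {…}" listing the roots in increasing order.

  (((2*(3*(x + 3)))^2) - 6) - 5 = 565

Step 1. [(((2*(3*(x + 3)))^2) - 6) - 5 = 565] the outer -5 inverts by adding 5 ⇒ sub: ((2*(3*(x + 3)))^2) - 6 = 570.
Step 2. [((2*(3*(x + 3)))^2) - 6 = 570] add 6: x sits inside (… - 6). So sub: (2*(3*(x + 3)))^2 = 576.
Step 3. [(2*(3*(x + 3)))^2 = 576] LHS squared, RHS 576 ≥ 0: apply √ (±), so sqrt: 2*(3*(x + 3)) = 24 or -24.
Step 4. [2*(3*(x + 3)) = 24 or -24] LHS = 2·(…); ÷2 both sides, so div: 3*(x + 3) = 12 or -12.
Step 5. [3*(x + 3) = 12 or -12] LHS = 3·(…); ÷3 both sides, so div: x + 3 = 4 or -4.
Step 6. [x + 3 = 4 or -4] peel the +3: subtract 3 from each side. So sub: x = 1 or -7.

Answer: x ∈ {-7, 1}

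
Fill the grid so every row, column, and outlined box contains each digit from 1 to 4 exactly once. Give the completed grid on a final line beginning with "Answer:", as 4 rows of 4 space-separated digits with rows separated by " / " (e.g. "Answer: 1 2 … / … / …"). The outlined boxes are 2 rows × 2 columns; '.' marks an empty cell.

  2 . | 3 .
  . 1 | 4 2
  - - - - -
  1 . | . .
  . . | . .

Step 1. [r4c1∈{3,4}] r4c1 is the only open cell in col 1 admitting 4 ⇒ r4c1=4.
Step 2. [r3c3∈{2}] only 2 remains possible at r3c3 ⇒ r3c3=2.
Step 3. [r3c2∈{3}] r3c2 has the single candidate 3. So r3c2=3.
Step 4. [r1c4∈{1}] r1c4's peers cover all but 1, so r1c4=1.
Step 5. [r4c2∈{2}] r4c2's peers cover all but 2, so r4c2=2.
Step 6. [r2c1∈{3}] r2c1 is down to just 3. So r2c1=3.
Step 7. [r4c3∈{1}] r4c3 is down to just 1. So r4c3=1.
Step 8. [r1c2∈{4}] nothing but 4 survives at r1c2, so r1c2=4.
Step 9. [r4c4∈{3}] only 3 remains possible at r4c4 ⇒ r4c4=3.
Step 10. [r3c4∈{4}] r3c4's peers cover all but 4. So r3c4=4.

Answer: 2 4 3 1 / 3 1 4 2 / 1 3 2 4 / 4 2 1 3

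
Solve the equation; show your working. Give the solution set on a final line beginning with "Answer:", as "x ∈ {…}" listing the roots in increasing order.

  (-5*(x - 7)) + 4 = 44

Step 1. [(-5*(x - 7)) + 4 = 44] subtract 4: x sits inside (… + 4), so sub: -5*(x - 7) = 40.
Step 2. [-5*(x - 7) = 40] -5 out front; divide by -5. So div: x - 7 = -8.
Step 3. [x - 7 = -8] the outer -7 inverts by adding 7, so sub: x = -1.

Answer: x ∈ {-1}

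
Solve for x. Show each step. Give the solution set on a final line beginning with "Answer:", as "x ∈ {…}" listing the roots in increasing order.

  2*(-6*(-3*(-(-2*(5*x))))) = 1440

Step 1. [2*(-6*(-3*(-(-2*(5*x))))) = 1440] leading coefficient 2: divide by 2, so div: -6*(-3*(-(-2*(5*x)))) = 720.
Step 2. [-6*(-3*(-(-2*(5*x)))) = 720] leading coefficient -6: divide by -6. So div: -3*(-(-2*(5*x))) = -120.
Step 3. [-3*(-(-2*(5*x))) = -120] -3·(inner) — divide through by -3, so div: -(-2*(5*x)) = 40.
Step 4. [-(-2*(5*x)) = 40] LHS negated; negate both sides, so neg: -2*(5*x) = -40.
Step 5. [-2*(5*x) = -40] LHS = -2·(…); ÷-2 both sides. So div: 5*x = 20.
Step 6. [5*x = 20] LHS = 5·(…); ÷5 both sides, so div: x = 4.

Answer: x ∈ {4}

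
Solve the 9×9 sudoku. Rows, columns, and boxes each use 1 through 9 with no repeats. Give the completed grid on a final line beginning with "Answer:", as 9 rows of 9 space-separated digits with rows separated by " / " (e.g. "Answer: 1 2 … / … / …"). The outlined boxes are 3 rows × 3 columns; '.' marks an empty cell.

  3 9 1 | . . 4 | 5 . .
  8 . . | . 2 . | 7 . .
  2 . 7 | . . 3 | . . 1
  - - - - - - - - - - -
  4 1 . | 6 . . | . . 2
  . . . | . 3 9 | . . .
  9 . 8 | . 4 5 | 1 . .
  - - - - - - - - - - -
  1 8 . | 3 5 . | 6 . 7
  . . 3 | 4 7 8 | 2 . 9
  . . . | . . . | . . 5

Step 1. [r7c8∈{4}] r7c8's peers cover all but 4 ⇒ r7c8=4.
Step 2. [r4c5∈{8}] r4c5 has the single candidate 8, so r4c5=8.
Step 3. [r6c2∈{2,3,6,7}] 3 has one home in col 2: r6c2 ⇒ r6c2=3.
Step 4. [r1c5∈{6}] nothing but 6 survives at r1c5. So r1c5=6.
Step 5. [r3c5∈{9}] nothing but 9 survives at r3c5, so r3c5=9.
Step 6. [r1c9∈{8}] nothing but 8 survives at r1c9 ⇒ r1c9=8.
Step 7. [r4c3∈{5}] r4c3's peers cover all but 5, so r4c3=5.
Step 8. [r3c8∈{6}] only 6 remains possible at r3c8. So r3c8=6.
Step 9. [r9c6∈{1,2,6}] col 6 places 6 nowhere but r9c6 ⇒ r9c6=6.
Step 10. [r5c4∈{1,2,7}] 1 has one home in row 5: r5c4 ⇒ r5c4=1.
Step 11. [r6c8∈{7}] nothing but 7 survives at r6c8 ⇒ r6c8=7.
Step 12. [r3c7∈{4}] only 4 remains possible at r3c7. So r3c7=4.
Step 13. [r3c2∈{5}] only 5 remains possible at r3c2, so r3c2=5.
Step 14. [r8c2∈{6}] only 6 remains possible at r8c2, so r8c2=6.
Step 15. [r5c1∈{6,7}] col 1 places 6 nowhere but r5c1, so r5c1=6.
Step 16. [r5c3∈{2}] only 2 remains possible at r5c3. So r5c3=2.
Step 17. [r9c2∈{2,4,7}] across col 2, 2 lands solely at r9c2. So r9c2=2.
Step 18. [r5c7∈{8}] r5c7 has the single candidate 8. So r5c7=8.
Step 19. [r9c8∈{1,3,8}] row 9 places 8 nowhere but r9c8. So r9c8=8.
Step 20. [r4c7∈{3,9}] col 7 places 9 nowhere but r4c7. So r4c7=9.
Step 21. [r9c3∈{4,9}] across row 9, 4 lands solely at r9c3. So r9c3=4.
Step 22. [r2c8∈{3,9}] r2c8 is the only open cell in row 2 admitting 9, so r2c8=9.
Step 23. [r2c6∈{1}] only 1 remains possible at r2c6. So r2c6=1.
Step 24. [r2c4∈{5}] r2c4 has the single candidate 5, so r2c4=5.
Step 25. [r2c9∈{3}] nothing but 3 survives at r2c9. So r2c9=3.
Step 26. [r2c2∈{4}] r2c2's peers cover all but 4. So r2c2=4.
Step 27. [r8c8∈{1}] r8c8's peers cover all but 1. So r8c8=1.
Step 28. [r5c9∈{4}] r5c9 has the single candidate 4, so r5c9=4.
Step 29. [r8c1∈{5}] r8c1 is down to just 5, so r8c1=5.
Step 30. [r7c6∈{2}] only 2 remains possible at r7c6, so r7c6=2.
Step 31. [r1c4∈{7}] r1c4 is down to just 7. So r1c4=7.
Step 32. [r1c8∈{2}] r1c8's peers cover all but 2 ⇒ r1c8=2.
Step 33. [r9c5∈{1}] r9c5's peers cover all but 1, so r9c5=1.
Step 34. [r7c3∈{9}] r7c3 has the single candidate 9, so r7c3=9.
Step 35. [r4c6∈{7}] r4c6 has the single candidate 7. So r4c6=7.
Step 36. [r5c8∈{5}] nothing but 5 survives at r5c8. So r5c8=5.
Step 37. [r6c4∈{2}] r6c4 is down to just 2 ⇒ r6c4=2.
Step 38. [r3c4∈{8}] r3c4 has the single candidate 8 ⇒ r3c4=8.
Step 39. [r9c7∈{3}] r9c7 has the single candidate 3 ⇒ r9c7=3.
Step 40. [r5c2∈{7}] r5c2's peers cover all but 7 ⇒ r5c2=7.
Step 41. [r4c8∈{3}] r4c8's peers cover all but 3. So r4c8=3.
Step 42. [r2c3∈{6}] r2c3 has the single candidate 6, so r2c3=6.
Step 43. [r9c1∈{7}] nothing but 7 survives at r9c1, so r9c1=7.
Step 44. [r9c4∈{9}] r9c4's peers cover all but 9 ⇒ r9c4=9.
Step 45. [r6c9∈{6}] only 6 remains possible at r6c9, so r6c9=6.

Answer: 3 9 1 7 6 4 5 2 8 / 8 4 6 5 2 1 7 9 3 / 2 5 7 8 9 3 4 6 1 / 4 1 5 6 8 7 9 3 2 / 6 7 2 1 3 9 8 5 4 / 9 3 8 2 4 5 1 7 6 / 1 8 9 3 5 2 6 4 7 / 5 6 3 4 7 8 2 1 9 / 7 2 4 9 1 6 3 8 5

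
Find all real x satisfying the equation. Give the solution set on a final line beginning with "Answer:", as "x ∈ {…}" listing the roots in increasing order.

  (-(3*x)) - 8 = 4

Step 1. [(-(3*x)) - 8 = 4] add 8: x sits inside (… - 8) ⇒ sub: -(3*x) = 12.
Step 2. [-(3*x) = 12] LHS negated; negate both sides ⇒ neg: 3*x = -12.
Step 3. [3*x = -12] LHS = 3·(…); ÷3 both sides. So div: x = -4.

Answer: x ∈ {-4}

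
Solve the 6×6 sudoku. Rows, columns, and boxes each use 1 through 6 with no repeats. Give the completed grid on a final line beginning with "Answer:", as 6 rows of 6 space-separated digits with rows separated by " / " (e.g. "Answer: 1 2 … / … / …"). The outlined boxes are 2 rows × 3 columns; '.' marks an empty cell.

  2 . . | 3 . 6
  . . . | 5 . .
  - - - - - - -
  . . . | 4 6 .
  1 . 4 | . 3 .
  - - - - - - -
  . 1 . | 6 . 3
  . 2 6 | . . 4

Step 1. [r5c3∈{5}] nothing but 5 survives at r5c3 ⇒ r5c3=5.
Step 2. [r3c1∈{3,5}] 5 has one home in col 1: r3c1, so r3c1=5.
Step 3. [r2c1∈{3,4,6}] 6 has one home in col 1: r2c1 ⇒ r2c1=6.
Step 4. [r1c3∈{1}] r1c3's peers cover all but 1 ⇒ r1c3=1.
Step 5. [r2c3∈{3}] r2c3 has the single candidate 3. So r2c3=3.
Step 6. [r2c2∈{4}] only 4 remains possible at r2c2, so r2c2=4.
Step 7. [r3c6∈{1,2}] 1 has one home in row 3: r3c6 ⇒ r3c6=1.
Step 8. [r2c5∈{1,2}] across row 2, 1 lands solely at r2c5, so r2c5=1.
Step 9. [r4c4∈{2}] only 2 remains possible at r4c4 ⇒ r4c4=2.
Step 10. [r3c3∈{2}] nothing but 2 survives at r3c3. So r3c3=2.
Step 11. [r3c2∈{3}] only 3 remains possible at r3c2, so r3c2=3.
Step 12. [r6c4∈{1}] r6c4 is down to just 1, so r6c4=1.
Step 13. [r6c1∈{3}] nothing but 3 survives at r6c1 ⇒ r6c1=3.
Step 14. [r5c5∈{2}] only 2 remains possible at r5c5, so r5c5=2.
Step 15. [r1c5∈{4}] r1c5's peers cover all but 4, so r1c5=4.
Step 16. [r6c5∈{5}] only 5 remains possible at r6c5. So r6c5=5.
Step 17. [r2c6∈{2}] r2c6 has the single candidate 2. So r2c6=2.
Step 18. [r4c6∈{5}] only 5 remains possible at r4c6, so r4c6=5.
Step 19. [r5c1∈{4}] r5c1 is down to just 4 ⇒ r5c1=4.
Step 20. [r4c2∈{6}] r4c2 has the single candidate 6. So r4c2=6.
Step 21. [r1c2∈{5}] nothing but 5 survives at r1c2, so r1c2=5.

Answer: 2 5 1 3 4 6 / 6 4 3 5 1 2 / 5 3 2 4 6 1 / 1 6 4 2 3 5 / 4 1 5 6 2 3 / 3 2 6 1 5 4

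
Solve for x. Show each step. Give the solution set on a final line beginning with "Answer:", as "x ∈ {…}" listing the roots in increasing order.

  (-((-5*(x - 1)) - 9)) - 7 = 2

Step 1. [(-((-5*(x - 1)) - 9)) - 7 = 2] -7 is outermost — add 7 both sides, so sub: -((-5*(x - 1)) - 9) = 9.
Step 2. [-((-5*(x - 1)) - 9) = 9] flip signs both sides. So neg: (-5*(x - 1)) - 9 = -9.
Step 3. [(-5*(x - 1)) - 9 = -9] 9 comes off first (add 9) ⇒ sub: -5*(x - 1) = 0.
Step 4. [-5*(x - 1) = 0] leading coefficient -5: divide by -5, so div: x - 1 = 0.
Step 5. [x - 1 = 0] the outer -1 inverts by adding 1. So sub: x = 1.

Answer: x ∈ {1}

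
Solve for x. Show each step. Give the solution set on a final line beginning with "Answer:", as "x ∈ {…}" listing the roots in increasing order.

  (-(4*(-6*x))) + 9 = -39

Step 1. [(-(4*(-6*x))) + 9 = -39] peel the +9: subtract 9 from each side, so sub: -(4*(-6*x)) = -48.
Step 2. [-(4*(-6*x)) = -48] flip signs both sides. So neg: 4*(-6*x) = 48.
Step 3. [4*(-6*x) = 48] leading coefficient 4: divide by 4, so div: -6*x = 12.
Step 4. [-6*x = 12] LHS = -6·(…); ÷-6 both sides. So div: x = -2.

Answer: x ∈ {-2}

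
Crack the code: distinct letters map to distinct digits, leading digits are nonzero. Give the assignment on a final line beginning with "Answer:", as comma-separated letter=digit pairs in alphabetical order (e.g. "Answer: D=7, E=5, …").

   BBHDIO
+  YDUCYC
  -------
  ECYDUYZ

Step 1. [E] the sum has 7 digits but both addends have 6; that extra leading digit E is the final carry, namely 1, so E=1.
Step 2. [col 1: O + C ≡ Z (mod 10)] several values work for Z in column 1 (O + C ≡ Z (mod 10), carry-in 0); try Z=6 ⇒ Z=6.
Step 3. [col 1: O + C ≡ Z (mod 10)] no forcing yet in column 1 (carry-in 0); C=2 is free and consistent — try it. So C=2.
Step 4. [col 1: O + C ≡ Z (mod 10)] from column 1 (C=2, Z=6, carry-in 0, digits 1,2,6 already taken and all letters distinct): O must equal 4 ⇒ O=4.
Step 5. [col 2: I + Y ≡ Y (mod 10)] column 2: given nothing yet, carry-in 0, and digits 1,2,4,6 already taken and all letters distinct, I+Y≡Y (mod 10) forces I=0 ⇒ I=0.
Step 6. [col 2: I + Y ≡ Y (mod 10)] no forcing yet in column 2 (carry-in 0); Y=9 is free and consistent — try it, so Y=9.
Step 7. [col 3: D + C ≡ U (mod 10)] no forcing yet in column 3 (carry-in 0); U=7 is free and consistent — try it, so U=7.
Step 8. [col 3: D + C ≡ U (mod 10)] column 3: given C=2, U=7, carry-in 0, and digits 0,1,2,4,6,7,9 already taken and all letters distinct, D+C≡U (mod 10) forces D=5. So D=5.
Step 9. [col 4: H + U ≡ D (mod 10)] from column 4 (U=7, D=5, carry-in 0, digits 0,1,2,4,5,6,7,9 already taken and all letters distinct): H must equal 8, so H=8.
Step 10. [col 5: B + D ≡ Y (mod 10)] from column 5 (D=5, Y=9, carry-in 1, digits 0,1,2,4,5,6,7,8,9 already taken and all letters distinct): B must equal 3, so B=3.

Answer: B=3, C=2, D=5, E=1, H=8, I=0, O=4, U=7, Y=9, Z=6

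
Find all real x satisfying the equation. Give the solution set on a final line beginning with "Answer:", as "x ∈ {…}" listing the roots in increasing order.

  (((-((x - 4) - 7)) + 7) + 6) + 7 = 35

Step 1. [(((-((x - 4) - 7)) + 7) + 6) + 7 = 35] +7 is outermost — subtract 7 both sides. So sub: ((-((x - 4) - 7)) + 7) + 6 = 28.
Step 2. [((-((x - 4) - 7)) + 7) + 6 = 28] peel the +6: subtract 6 from each side. So sub: (-((x - 4) - 7)) + 7 = 22.
Step 3. [(-((x - 4) - 7)) + 7 = 22] peel the +7: subtract 7 from each side. So sub: -((x - 4) - 7) = 15.
Step 4. [-((x - 4) - 7) = 15] LHS negated; negate both sides ⇒ neg: (x - 4) - 7 = -15.
Step 5. [(x - 4) - 7 = -15] 7 comes off first (add 7) ⇒ sub: x - 4 = -8.
Step 6. [x - 4 = -8] add 4: x sits inside (… - 4). So sub: x = -4.

Answer: x ∈ {-4}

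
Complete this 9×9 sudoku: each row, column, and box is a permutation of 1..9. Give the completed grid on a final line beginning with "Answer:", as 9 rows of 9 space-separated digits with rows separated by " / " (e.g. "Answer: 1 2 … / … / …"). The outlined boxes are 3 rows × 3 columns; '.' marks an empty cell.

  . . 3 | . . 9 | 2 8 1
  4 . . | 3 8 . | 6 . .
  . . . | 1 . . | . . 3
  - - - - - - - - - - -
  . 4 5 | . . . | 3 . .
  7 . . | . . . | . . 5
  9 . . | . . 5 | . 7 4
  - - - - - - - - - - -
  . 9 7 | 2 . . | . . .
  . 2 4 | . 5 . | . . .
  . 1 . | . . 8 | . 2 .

Step 1. [r9c3∈{6}] r9c3's peers cover all but 6, so r9c3=6.
Step 2. [r4c1∈{1,2,6,8}] 1 has one home in col 1: r4c1 ⇒ r4c1=1.
Step 3. [r3c1∈{2,5,6,8}] across col 1, 2 lands solely at r3c1 ⇒ r3c1=2.
Step 4. [r1c1∈{5,6}] r1c1 is the only open cell in col 1 admitting 6, so r1c1=6.
Step 5. [r4c9∈{2,6,8,9}] col 9 places 2 nowhere but r4c9 ⇒ r4c9=2.
Step 6. [r4c4∈{6,7,8,9}] 8 has one home in row 4: r4c4, so r4c4=8.
Step 7. [r6c4∈{6}] only 6 remains possible at r6c4 ⇒ r6c4=6.
Step 8. [r4c8∈{6,9}] in row 4, 6 fits only at r4c8 ⇒ r4c8=6.
Step 9. [r4c5∈{7,9}] row 4 places 9 nowhere but r4c5, so r4c5=9.
Step 10. [r5c4∈{4}] r5c4 has the single candidate 4, so r5c4=4.
Step 11. [r1c5∈{4,7}] r1c5 is the only open cell in row 1 admitting 4. So r1c5=4.
Step 12. [r9c7∈{4,5,7,9}] across row 9, 4 lands solely at r9c7. So r9c7=4.
Step 13. [r4c6∈{7}] r4c6 is down to just 7, so r4c6=7.
Step 14. [r3c6∈{6}] nothing but 6 survives at r3c6, so r3c6=6.
Step 15. [r3c5∈{7}] only 7 remains possible at r3c5. So r3c5=7.
Step 16. [r8c7∈{1,7,8,9}] 7 has one home in col 7: r8c7 ⇒ r8c7=7.
Step 17. [r9c5∈{3}] r9c5 has the single candidate 3. So r9c5=3.
Step 18. [r8c6∈{1}] r8c6 has the single candidate 1, so r8c6=1.
Step 19. [r9c9∈{9}] r9c9's peers cover all but 9, so r9c9=9.
Step 20. [r6c2∈{3,8}] row 6 places 3 nowhere but r6c2 ⇒ r6c2=3.
Step 21. [r3c8∈{4,5,9}] in row 3, 4 fits only at r3c8 ⇒ r3c8=4.
Step 22. [r1c2∈{5,7}] across row 1, 7 lands solely at r1c2 ⇒ r1c2=7.
Step 23. [r2c2∈{5}] only 5 remains possible at r2c2. So r2c2=5.
Step 24. [r7c8∈{1,3,5}] in col 8, 5 fits only at r7c8 ⇒ r7c8=5.
Step 25. [r5c8∈{1,9}] r5c8 is the only open cell in col 8 admitting 1. So r5c8=1.
Step 26. [r6c7∈{8}] only 8 remains possible at r6c7, so r6c7=8.
Step 27. [r5c5∈{2}] r5c5 is down to just 2 ⇒ r5c5=2.
Step 28. [r2c8∈{9}] r2c8's peers cover all but 9 ⇒ r2c8=9.
Step 29. [r3c2∈{8}] r3c2 is down to just 8, so r3c2=8.
Step 30. [r7c1∈{3,8}] in row 7, 3 fits only at r7c1, so r7c1=3.
Step 31. [r8c9∈{6,8}] 6 has one home in row 8: r8c9. So r8c9=6.
Step 32. [r7c6∈{4}] r7c6's peers cover all but 4 ⇒ r7c6=4.
Step 33. [r8c4∈{9}] r8c4 is down to just 9 ⇒ r8c4=9.
Step 34. [r7c5∈{6}] r7c5 has the single candidate 6, so r7c5=6.
Step 35. [r9c4∈{7}] only 7 remains possible at r9c4 ⇒ r9c4=7.
Step 36. [r5c2∈{6}] only 6 remains possible at r5c2, so r5c2=6.
Step 37. [r6c5∈{1}] r6c5 is down to just 1. So r6c5=1.
Step 38. [r5c7∈{9}] only 9 remains possible at r5c7, so r5c7=9.
Step 39. [r2c9∈{7}] nothing but 7 survives at r2c9 ⇒ r2c9=7.
Step 40. [r5c6∈{3}] nothing but 3 survives at r5c6 ⇒ r5c6=3.
Step 41. [r9c1∈{5}] nothing but 5 survives at r9c1 ⇒ r9c1=5.
Step 42. [r5c3∈{8}] only 8 remains possible at r5c3. So r5c3=8.
Step 43. [r8c8∈{3}] only 3 remains possible at r8c8 ⇒ r8c8=3.
Step 44. [r2c6∈{2}] r2c6 is down to just 2, so r2c6=2.
Step 45. [r8c1∈{8}] only 8 remains possible at r8c1 ⇒ r8c1=8.
Step 46. [r7c7∈{1}] r7c7 is down to just 1. So r7c7=1.
Step 47. [r1c4∈{5}] r1c4 is down to just 5. So r1c4=5.
Step 48. [r7c9∈{8}] r7c9 is down to just 8, so r7c9=8.
Step 49. [r6c3∈{2}] r6c3 is down to just 2. So r6c3=2.
Step 50. [r3c7∈{5}] r3c7 is down to just 5 ⇒ r3c7=5.
Step 51. [r2c3∈{1}] r2c3's peers cover all but 1, so r2c3=1.
Step 52. [r3c3∈{9}] only 9 remains possible at r3c3 ⇒ r3c3=9.

Answer: 6 7 3 5 4 9 2 8 1 / 4 5 1 3 8 2 6 9 7 / 2 8 9 1 7 6 5 4 3 / 1 4 5 8 9 7 3 6 2 / 7 6 8 4 2 3 9 1 5 / 9 3 2 6 1 5 8 7 4 / 3 9 7 2 6 4 1 5 8 / 8 2 4 9 5 1 7 3 6 / 5 1 6 7 3 8 4 2 9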